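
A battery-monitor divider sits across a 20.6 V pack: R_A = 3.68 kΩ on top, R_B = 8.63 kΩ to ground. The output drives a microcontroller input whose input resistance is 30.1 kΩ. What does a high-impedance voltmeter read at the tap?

The load sits in parallel with R_B: R_B‖R_L = (8.63 × 30.1) / (8.63 + 30.1) = 6.707 kΩ.
V_out = 20.6 × 6.707 / (3.68 + 6.707) = 20.6 × 6.707/10.39 = 13.3 V.
(Unloaded it would have been 14.4 V.)

V_out ≈ 13.3 V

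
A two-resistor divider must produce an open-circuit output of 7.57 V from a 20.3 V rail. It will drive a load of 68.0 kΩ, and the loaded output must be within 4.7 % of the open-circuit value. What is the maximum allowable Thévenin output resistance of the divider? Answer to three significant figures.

Loading drop = R_th/(R_th + R_L) ≤ 0.0470, so R_th ≤ R_L · ε/(1−ε) = 68.0 kΩ × 0.0470/0.9530 = 3.35 kΩ.
(Any R1, R2 with R2/(R1+R2) = 0.373 and R1‖R2 ≤ 3.35 kΩ will meet the spec.)

R_th ≤ 3.35 kΩ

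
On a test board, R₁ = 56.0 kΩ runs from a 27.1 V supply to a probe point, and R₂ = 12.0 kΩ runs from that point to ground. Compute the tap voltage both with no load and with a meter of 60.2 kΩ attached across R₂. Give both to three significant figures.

Unloaded: 4.78 V; loaded: 4.11 V

Open-circuit: V = 27.1 × 12.0/(56.0 + 12.0) = 4.78 V.
With the load, R₂ becomes R₂‖R_L = 10.01 kΩ, so V = 27.1 × 10.01/66.01 = 4.11 V.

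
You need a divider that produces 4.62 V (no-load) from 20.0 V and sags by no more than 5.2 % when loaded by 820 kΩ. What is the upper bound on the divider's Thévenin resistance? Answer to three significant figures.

R_th ≤ 45.0 kΩ

Loading drop = R_th/(R_th + R_L) ≤ 0.0520, so R_th ≤ R_L · ε/(1−ε) = 820 kΩ × 0.0520/0.9480 = 45.0 kΩ.
(Any R1, R2 with R2/(R1+R2) = 0.231 and R1‖R2 ≤ 45.0 kΩ will meet the spec.)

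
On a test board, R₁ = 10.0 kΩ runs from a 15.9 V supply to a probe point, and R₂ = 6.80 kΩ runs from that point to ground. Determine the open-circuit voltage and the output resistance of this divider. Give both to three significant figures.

V_th is the open-circuit tap voltage: 15.9 × 6.80/(10.0 + 6.80) = 6.44 V.
With the supply zeroed, R₁ and R₂ appear in parallel from the tap: R_th = R₁‖R₂ = (10.0 × 6.80)/16.80 = 4.05 kΩ.

V_th = 6.44 V, R_th = 4.05 kΩ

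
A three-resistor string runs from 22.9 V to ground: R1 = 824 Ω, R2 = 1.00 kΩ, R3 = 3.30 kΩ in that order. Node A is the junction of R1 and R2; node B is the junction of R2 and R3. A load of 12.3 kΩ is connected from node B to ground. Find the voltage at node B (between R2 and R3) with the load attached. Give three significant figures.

At node B, R3 is in parallel with the load: R3‖R_L = 2602 Ω.
Below node A the resistance is R2 + (R3‖R_L) = 3602 Ω, so V_A = 22.9 × 3602/4426 = 18.64 V.
Then V_B = V_A × (R3‖R_L)/(R2 + R3‖R_L) = 18.64 × 2602/3602 = 13.5 V.

V ≈ 13.5 V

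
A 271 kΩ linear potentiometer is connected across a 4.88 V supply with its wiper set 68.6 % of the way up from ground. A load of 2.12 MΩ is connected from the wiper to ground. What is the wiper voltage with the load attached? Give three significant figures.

The wiper splits the pot into (1−α)R = 85.09 kΩ above and αR = 185.9 kΩ below.
Lower section ‖ load = 170.9 kΩ.
V_wiper = 4.88 × 170.9/(85.09 + 170.9) = 3.26 V.

V ≈ 3.26 V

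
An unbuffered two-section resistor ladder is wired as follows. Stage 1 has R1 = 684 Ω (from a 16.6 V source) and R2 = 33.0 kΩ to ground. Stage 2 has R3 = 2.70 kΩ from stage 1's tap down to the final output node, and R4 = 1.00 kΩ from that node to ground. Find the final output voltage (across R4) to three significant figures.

V_out ≈ 3.72 V

Stage 2 presents R3+R4 = 3700 Ω as a load on stage 1's tap.
Stage 1's lower leg becomes R2‖(R3+R4) = 3327 Ω, so V_mid = 16.6 × 3327/4011 = 13.77 V.
Stage 2 is itself unloaded: V_out = V_mid × R4/(R3+R4) = 13.77 × 1000/3700 = 3.72 V.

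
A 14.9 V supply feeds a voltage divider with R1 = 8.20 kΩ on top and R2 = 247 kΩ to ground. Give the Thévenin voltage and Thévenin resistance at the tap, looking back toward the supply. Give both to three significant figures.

V_th is the open-circuit tap voltage: 14.9 × 247/(8.20 + 247) = 14.4 V.
With the supply zeroed, R1 and R2 appear in parallel from the tap: R_th = R1‖R2 = (8.20 × 247)/255.2 = 7.94 kΩ.

V_th = 14.4 V, R_th = 7.94 kΩ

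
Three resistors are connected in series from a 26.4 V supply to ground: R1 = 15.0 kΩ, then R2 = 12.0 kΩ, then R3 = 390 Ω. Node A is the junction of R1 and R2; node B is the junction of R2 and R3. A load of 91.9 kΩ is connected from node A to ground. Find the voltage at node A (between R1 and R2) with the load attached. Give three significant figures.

Below node A the series string R2+R3 = 12390 Ω sits in parallel with the 91900 Ω load: 10920 Ω.
V_A = 26.4 × 10920/(15000 + 10920) = 11.1 V.

V ≈ 11.1 V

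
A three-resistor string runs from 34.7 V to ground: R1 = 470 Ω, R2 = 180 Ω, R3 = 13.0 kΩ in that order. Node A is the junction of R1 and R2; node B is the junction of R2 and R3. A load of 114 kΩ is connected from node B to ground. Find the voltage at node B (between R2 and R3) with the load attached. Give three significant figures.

At node B, R3 is in parallel with the load: R3‖R_L = 11670 Ω.
Below node A the resistance is R2 + (R3‖R_L) = 11850 Ω, so V_A = 34.7 × 11850/12320 = 33.38 V.
Then V_B = V_A × (R3‖R_L)/(R2 + R3‖R_L) = 33.38 × 11670/11850 = 32.9 V.

V ≈ 32.9 V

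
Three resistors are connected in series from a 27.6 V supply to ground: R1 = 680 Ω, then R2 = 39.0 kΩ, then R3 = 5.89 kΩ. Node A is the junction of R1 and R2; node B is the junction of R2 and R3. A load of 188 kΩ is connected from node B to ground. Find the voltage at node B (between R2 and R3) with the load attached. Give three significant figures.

At node B, R3 is in parallel with the load: R3‖R_L = 5711 Ω.
Below node A the resistance is R2 + (R3‖R_L) = 44710 Ω, so V_A = 27.6 × 44710/45390 = 27.19 V.
Then V_B = V_A × (R3‖R_L)/(R2 + R3‖R_L) = 27.19 × 5711/44710 = 3.47 V.

V ≈ 3.47 V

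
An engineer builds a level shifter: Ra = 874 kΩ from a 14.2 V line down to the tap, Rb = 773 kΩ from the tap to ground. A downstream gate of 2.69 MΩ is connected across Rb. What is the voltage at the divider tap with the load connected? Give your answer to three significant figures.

The load sits in parallel with Rb: Rb‖R_L = (773 × 2690) / (773 + 2690) = 600.5 kΩ.
V_out = 14.2 × 600.5 / (874 + 600.5) = 14.2 × 600.5/1474 = 5.78 V.
(Unloaded it would have been 6.66 V.)

V_out ≈ 5.78 V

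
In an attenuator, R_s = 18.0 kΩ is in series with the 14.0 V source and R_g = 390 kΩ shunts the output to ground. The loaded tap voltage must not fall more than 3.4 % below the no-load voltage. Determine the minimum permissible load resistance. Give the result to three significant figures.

R_L(min) ≈ 489 kΩ

Output resistance R_th = R_s‖R_g = (18.0 × 390)/408.0 = 17.21 kΩ.
The fractional drop is R_th/(R_th + R_L); requiring this ≤ 0.0340 gives R_L ≥ R_th(1/0.0340 − 1) = 17.21 × 28.41 = 489 kΩ.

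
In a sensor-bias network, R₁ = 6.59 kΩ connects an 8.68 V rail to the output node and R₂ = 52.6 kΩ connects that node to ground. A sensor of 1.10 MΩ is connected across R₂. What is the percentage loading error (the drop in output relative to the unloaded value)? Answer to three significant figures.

0.530 %

The divider's output (Thévenin) resistance is R₁‖R₂ = 5.856 kΩ.
Fractional drop under load = R_th/(R_th + R_L) = 5.856 / (5.856 + 1100) = 0.005296.
So the output falls by 0.530 %.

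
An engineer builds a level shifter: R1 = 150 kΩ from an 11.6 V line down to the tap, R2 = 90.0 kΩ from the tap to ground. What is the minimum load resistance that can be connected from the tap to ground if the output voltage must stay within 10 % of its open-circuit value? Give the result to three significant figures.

Output resistance R_th = R1‖R2 = (150 × 90.0)/240.0 = 56.25 kΩ.
The fractional drop is R_th/(R_th + R_L); requiring this ≤ 0.100 gives R_L ≥ R_th(1/0.100 − 1) = 56.25 × 9.000 = 506 kΩ.

R_L(min) ≈ 506 kΩ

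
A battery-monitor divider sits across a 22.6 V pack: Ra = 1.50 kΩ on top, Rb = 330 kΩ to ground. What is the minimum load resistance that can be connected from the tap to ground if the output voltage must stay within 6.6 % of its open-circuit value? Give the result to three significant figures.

R_L(min) ≈ 21.1 kΩ

Output resistance R_th = Ra‖Rb = (1.50 × 330)/331.5 = 1.493 kΩ.
The fractional drop is R_th/(R_th + R_L); requiring this ≤ 0.0660 gives R_L ≥ R_th(1/0.0660 − 1) = 1.493 × 14.15 = 21.1 kΩ.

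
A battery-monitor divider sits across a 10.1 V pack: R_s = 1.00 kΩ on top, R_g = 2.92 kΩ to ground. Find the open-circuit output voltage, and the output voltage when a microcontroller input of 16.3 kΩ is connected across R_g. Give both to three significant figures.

Unloaded: 7.52 V; loaded: 7.19 V

Open-circuit: V = 10.1 × 2.92/(1.00 + 2.92) = 7.52 V.
With the load, R_g becomes R_g‖R_L = 2.476 kΩ, so V = 10.1 × 2.476/3.476 = 7.19 V.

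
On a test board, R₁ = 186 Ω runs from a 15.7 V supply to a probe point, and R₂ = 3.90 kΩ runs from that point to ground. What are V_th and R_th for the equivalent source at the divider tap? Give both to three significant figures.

V_th = 15.0 V, R_th = 178 Ω

V_th is the open-circuit tap voltage: 15.7 × 3900/(186 + 3900) = 15.0 V.
With the supply zeroed, R₁ and R₂ appear in parallel from the tap: R_th = R₁‖R₂ = (186 × 3900)/4086 = 178 Ω.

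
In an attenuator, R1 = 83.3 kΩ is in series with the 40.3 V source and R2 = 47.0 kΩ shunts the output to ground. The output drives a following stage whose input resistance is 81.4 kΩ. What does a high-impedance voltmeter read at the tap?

The load sits in parallel with R2: R2‖R_L = (47.0 × 81.4) / (47.0 + 81.4) = 29.80 kΩ.
V_out = 40.3 × 29.80 / (83.3 + 29.80) = 40.3 × 29.80/113.1 = 10.6 V.

V_out ≈ 10.6 V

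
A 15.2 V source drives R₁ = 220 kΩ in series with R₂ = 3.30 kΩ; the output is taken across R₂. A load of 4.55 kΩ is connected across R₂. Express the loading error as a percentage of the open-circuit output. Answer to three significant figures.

The divider's output (Thévenin) resistance is R₁‖R₂ = 3.251 kΩ.
Fractional drop under load = R_th/(R_th + R_L) = 3.251 / (3.251 + 4.55) = 0.4168.
So the output falls by 41.7 %.

41.7 %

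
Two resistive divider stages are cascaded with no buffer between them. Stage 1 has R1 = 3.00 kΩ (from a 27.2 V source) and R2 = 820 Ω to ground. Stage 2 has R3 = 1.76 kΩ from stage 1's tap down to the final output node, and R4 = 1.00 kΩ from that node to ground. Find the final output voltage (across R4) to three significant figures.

Stage 2 presents R3+R4 = 2760 Ω as a load on stage 1's tap.
Stage 1's lower leg becomes R2‖(R3+R4) = 632.2 Ω, so V_mid = 27.2 × 632.2/3632 = 4.734 V.
Stage 2 is itself unloaded: V_out = V_mid × R4/(R3+R4) = 4.734 × 1000/2760 = 1.72 V.

V_out ≈ 1.72 V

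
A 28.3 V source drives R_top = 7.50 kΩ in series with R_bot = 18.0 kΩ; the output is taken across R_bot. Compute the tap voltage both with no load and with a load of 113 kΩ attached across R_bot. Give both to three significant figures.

Open-circuit: V = 28.3 × 18.0/(7.50 + 18.0) = 20.0 V.
With the load, R_bot becomes R_bot‖R_L = 15.53 kΩ, so V = 28.3 × 15.53/23.03 = 19.1 V.

Unloaded: 20.0 V; loaded: 19.1 V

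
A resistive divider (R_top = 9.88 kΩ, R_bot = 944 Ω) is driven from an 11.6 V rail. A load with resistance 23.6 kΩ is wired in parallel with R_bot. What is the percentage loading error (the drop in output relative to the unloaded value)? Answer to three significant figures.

The divider's output (Thévenin) resistance is R_top‖R_bot = 861.7 Ω.
Fractional drop under load = R_th/(R_th + R_L) = 861.7 / (861.7 + 23600) = 0.03523.
So the output falls by 3.52 %.

3.52 %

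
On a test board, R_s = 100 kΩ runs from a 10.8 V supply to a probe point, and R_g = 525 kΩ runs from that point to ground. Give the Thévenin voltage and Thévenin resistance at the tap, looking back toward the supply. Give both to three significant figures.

V_th is the open-circuit tap voltage: 10.8 × 525/(100 + 525) = 9.07 V.
With the supply zeroed, R_s and R_g appear in parallel from the tap: R_th = R_s‖R_g = (100 × 525)/625.0 = 84.0 kΩ.

V_th = 9.07 V, R_th = 84.0 kΩ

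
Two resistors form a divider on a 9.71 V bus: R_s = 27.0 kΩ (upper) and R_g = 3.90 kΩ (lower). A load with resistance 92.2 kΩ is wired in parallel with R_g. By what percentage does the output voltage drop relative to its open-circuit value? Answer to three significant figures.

3.56 %

The divider's output (Thévenin) resistance is R_s‖R_g = 3.408 kΩ.
Fractional drop under load = R_th/(R_th + R_L) = 3.408 / (3.408 + 92.2) = 0.03564.
So the output falls by 3.56 %.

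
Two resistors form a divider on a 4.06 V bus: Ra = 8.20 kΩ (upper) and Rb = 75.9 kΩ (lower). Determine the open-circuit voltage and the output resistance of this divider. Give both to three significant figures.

V_th = 3.66 V, R_th = 7.40 kΩ

V_th is the open-circuit tap voltage: 4.06 × 75.9/(8.20 + 75.9) = 3.66 V.
With the supply zeroed, Ra and Rb appear in parallel from the tap: R_th = Ra‖Rb = (8.20 × 75.9)/84.10 = 7.40 kΩ.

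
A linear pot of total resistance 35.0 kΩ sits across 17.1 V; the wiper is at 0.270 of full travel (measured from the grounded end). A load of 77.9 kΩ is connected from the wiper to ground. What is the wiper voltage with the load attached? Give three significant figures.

The wiper splits the pot into (1−α)R = 25.55 kΩ above and αR = 9.450 kΩ below.
Lower section ‖ load = 8.428 kΩ.
V_wiper = 17.1 × 8.428/(25.55 + 8.428) = 4.24 V.

V ≈ 4.24 V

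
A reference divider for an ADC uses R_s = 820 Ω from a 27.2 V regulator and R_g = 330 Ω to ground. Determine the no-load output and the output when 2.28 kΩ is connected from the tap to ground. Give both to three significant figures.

Open-circuit: V = 27.2 × 330/(820 + 330) = 7.81 V.
With the load, R_g becomes R_g‖R_L = 288.3 Ω, so V = 27.2 × 288.3/1108 = 7.08 V.

Unloaded: 7.81 V; loaded: 7.08 V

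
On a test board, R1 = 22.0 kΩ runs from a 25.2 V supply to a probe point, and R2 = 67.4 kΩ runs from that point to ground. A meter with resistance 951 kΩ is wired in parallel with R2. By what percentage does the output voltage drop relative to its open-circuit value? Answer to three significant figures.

The divider's output (Thévenin) resistance is R1‖R2 = 16.59 kΩ.
Fractional drop under load = R_th/(R_th + R_L) = 16.59 / (16.59 + 951) = 0.01714.
So the output falls by 1.71 %.

1.71 %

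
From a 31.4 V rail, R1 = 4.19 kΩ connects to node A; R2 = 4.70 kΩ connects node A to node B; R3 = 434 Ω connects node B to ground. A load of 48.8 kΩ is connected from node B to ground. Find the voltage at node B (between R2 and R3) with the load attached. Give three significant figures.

V ≈ 1.45 V

At node B, R3 is in parallel with the load: R3‖R_L = 430.2 Ω.
Below node A the resistance is R2 + (R3‖R_L) = 5130 Ω, so V_A = 31.4 × 5130/9320 = 17.28 V.
Then V_B = V_A × (R3‖R_L)/(R2 + R3‖R_L) = 17.28 × 430.2/5130 = 1.45 V.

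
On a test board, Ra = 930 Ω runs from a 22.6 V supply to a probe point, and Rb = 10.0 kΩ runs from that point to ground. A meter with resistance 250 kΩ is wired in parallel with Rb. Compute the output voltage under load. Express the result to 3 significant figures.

The load sits in parallel with Rb: Rb‖R_L = (10000 × 250000) / (10000 + 250000) = 9615 Ω.
V_out = 22.6 × 9615 / (930 + 9615) = 22.6 × 9615/10550 = 20.6 V.

V_out ≈ 20.6 V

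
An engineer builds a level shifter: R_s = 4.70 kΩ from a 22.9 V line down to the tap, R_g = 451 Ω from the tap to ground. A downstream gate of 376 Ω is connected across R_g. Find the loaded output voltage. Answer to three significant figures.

V_out ≈ 0.957 V

The load sits in parallel with R_g: R_g‖R_L = (451 × 376) / (451 + 376) = 205.0 Ω.
V_out = 22.9 × 205.0 / (4700 + 205.0) = 22.9 × 205.0/4905 = 0.957 V.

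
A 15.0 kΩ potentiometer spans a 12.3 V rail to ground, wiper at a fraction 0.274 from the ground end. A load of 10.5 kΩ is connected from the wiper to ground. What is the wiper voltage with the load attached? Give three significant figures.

The wiper splits the pot into (1−α)R = 10.89 kΩ above and αR = 4.110 kΩ below.
Lower section ‖ load = 2.954 kΩ.
V_wiper = 12.3 × 2.954/(10.89 + 2.954) = 2.62 V.

V ≈ 2.62 V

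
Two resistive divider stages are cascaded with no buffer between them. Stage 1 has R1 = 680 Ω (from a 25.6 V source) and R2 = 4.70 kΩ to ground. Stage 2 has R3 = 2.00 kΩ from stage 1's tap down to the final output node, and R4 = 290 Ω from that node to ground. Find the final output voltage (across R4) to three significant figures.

Stage 2 presents R3+R4 = 2290 Ω as a load on stage 1's tap.
Stage 1's lower leg becomes R2‖(R3+R4) = 1540 Ω, so V_mid = 25.6 × 1540/2220 = 17.76 V.
Stage 2 is itself unloaded: V_out = V_mid × R4/(R3+R4) = 17.76 × 290/2290 = 2.25 V.

V_out ≈ 2.25 V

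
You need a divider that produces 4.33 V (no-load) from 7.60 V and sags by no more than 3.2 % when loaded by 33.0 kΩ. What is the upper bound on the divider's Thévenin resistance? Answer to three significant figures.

Loading drop = R_th/(R_th + R_L) ≤ 0.0320, so R_th ≤ R_L · ε/(1−ε) = 33.0 kΩ × 0.0320/0.9680 = 1.09 kΩ.

R_th ≤ 1.09 kΩ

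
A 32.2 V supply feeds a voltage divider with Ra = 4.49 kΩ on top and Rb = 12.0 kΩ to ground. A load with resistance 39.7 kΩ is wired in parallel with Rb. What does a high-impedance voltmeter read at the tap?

V_out ≈ 21.7 V

The load sits in parallel with Rb: Rb‖R_L = (12.0 × 39.7) / (12.0 + 39.7) = 9.215 kΩ.
V_out = 32.2 × 9.215 / (4.49 + 9.215) = 32.2 × 9.215/13.70 = 21.7 V.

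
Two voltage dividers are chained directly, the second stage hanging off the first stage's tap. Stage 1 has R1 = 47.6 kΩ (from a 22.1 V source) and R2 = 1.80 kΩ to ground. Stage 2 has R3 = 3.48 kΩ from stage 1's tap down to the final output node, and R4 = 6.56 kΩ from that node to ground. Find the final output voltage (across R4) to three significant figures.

V_out ≈ 0.449 V

Stage 2 presents R3+R4 = 10.04 kΩ as a load on stage 1's tap.
Stage 1's lower leg becomes R2‖(R3+R4) = 1.526 kΩ, so V_mid = 22.1 × 1.526/49.13 = 0.6866 V.
Stage 2 is itself unloaded: V_out = V_mid × R4/(R3+R4) = 0.6866 × 6.56/10.04 = 0.449 V.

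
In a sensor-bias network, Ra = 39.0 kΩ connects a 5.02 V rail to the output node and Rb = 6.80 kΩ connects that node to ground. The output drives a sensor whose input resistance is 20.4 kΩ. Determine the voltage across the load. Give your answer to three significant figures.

V_out ≈ 0.581 V

The load sits in parallel with Rb: Rb‖R_L = (6.80 × 20.4) / (6.80 + 20.4) = 5.100 kΩ.
V_out = 5.02 × 5.100 / (39.0 + 5.100) = 5.02 × 5.100/44.10 = 0.581 V.
(Unloaded it would have been 0.745 V.)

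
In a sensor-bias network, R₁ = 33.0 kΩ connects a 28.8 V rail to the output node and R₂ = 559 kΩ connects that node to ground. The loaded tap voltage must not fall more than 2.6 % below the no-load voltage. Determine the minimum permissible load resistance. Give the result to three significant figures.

R_L(min) ≈ 1.17 MΩ

Output resistance R_th = R₁‖R₂ = (33.0 × 559)/592.0 = 31.16 kΩ.
The fractional drop is R_th/(R_th + R_L); requiring this ≤ 0.0260 gives R_L ≥ R_th(1/0.0260 − 1) = 31.16 × 37.46 = 1.17 MΩ.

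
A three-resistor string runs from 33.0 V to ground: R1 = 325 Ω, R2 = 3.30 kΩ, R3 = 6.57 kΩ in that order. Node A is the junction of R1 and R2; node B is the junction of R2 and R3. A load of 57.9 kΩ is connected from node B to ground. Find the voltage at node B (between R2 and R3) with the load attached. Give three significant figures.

At node B, R3 is in parallel with the load: R3‖R_L = 5900 Ω.
Below node A the resistance is R2 + (R3‖R_L) = 9200 Ω, so V_A = 33.0 × 9200/9525 = 31.87 V.
Then V_B = V_A × (R3‖R_L)/(R2 + R3‖R_L) = 31.87 × 5900/9200 = 20.4 V.

V ≈ 20.4 V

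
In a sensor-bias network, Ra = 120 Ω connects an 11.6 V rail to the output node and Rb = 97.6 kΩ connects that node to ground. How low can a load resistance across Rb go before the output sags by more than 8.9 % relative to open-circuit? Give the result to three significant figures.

R_L(min) ≈ 1.23 kΩ

Output resistance R_th = Ra‖Rb = (120 × 97600)/97720 = 119.9 Ω.
The fractional drop is R_th/(R_th + R_L); requiring this ≤ 0.0890 gives R_L ≥ R_th(1/0.0890 − 1) = 119.9 × 10.24 = 1.23 kΩ.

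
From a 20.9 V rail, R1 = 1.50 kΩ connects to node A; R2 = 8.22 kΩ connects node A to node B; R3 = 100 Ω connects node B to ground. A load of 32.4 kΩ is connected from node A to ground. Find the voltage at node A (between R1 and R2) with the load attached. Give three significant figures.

V ≈ 17.0 V

Below node A the series string R2+R3 = 8320 Ω sits in parallel with the 32400 Ω load: 6620 Ω.
V_A = 20.9 × 6620/(1500 + 6620) = 17.0 V.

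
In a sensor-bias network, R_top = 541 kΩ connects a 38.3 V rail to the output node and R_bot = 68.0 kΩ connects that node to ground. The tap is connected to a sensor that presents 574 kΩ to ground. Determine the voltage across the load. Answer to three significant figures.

V_out ≈ 3.87 V

The load sits in parallel with R_bot: R_bot‖R_L = (68.0 × 574) / (68.0 + 574) = 60.80 kΩ.
V_out = 38.3 × 60.80 / (541 + 60.80) = 38.3 × 60.80/601.8 = 3.87 V.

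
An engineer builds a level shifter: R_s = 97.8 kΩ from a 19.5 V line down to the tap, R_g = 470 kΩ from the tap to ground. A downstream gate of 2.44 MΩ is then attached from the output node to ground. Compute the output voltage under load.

The load sits in parallel with R_g: R_g‖R_L = (470 × 2440) / (470 + 2440) = 394.1 kΩ.
V_out = 19.5 × 394.1 / (97.8 + 394.1) = 19.5 × 394.1/491.9 = 15.6 V.

V_out ≈ 15.6 V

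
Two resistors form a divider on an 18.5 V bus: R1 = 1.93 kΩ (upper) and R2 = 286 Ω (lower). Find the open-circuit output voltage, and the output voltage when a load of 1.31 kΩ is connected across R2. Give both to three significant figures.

Open-circuit: V = 18.5 × 286/(1930 + 286) = 2.39 V.
With the load, R2 becomes R2‖R_L = 234.7 Ω, so V = 18.5 × 234.7/2165 = 2.01 V.

Unloaded: 2.39 V; loaded: 2.01 V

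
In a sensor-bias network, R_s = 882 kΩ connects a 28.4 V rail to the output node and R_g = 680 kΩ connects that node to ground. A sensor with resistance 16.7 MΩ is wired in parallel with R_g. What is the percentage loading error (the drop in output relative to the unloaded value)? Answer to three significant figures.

The divider's output (Thévenin) resistance is R_s‖R_g = 384.0 kΩ.
Fractional drop under load = R_th/(R_th + R_L) = 384.0 / (384.0 + 16700) = 0.02248.
So the output falls by 2.25 %.

2.25 %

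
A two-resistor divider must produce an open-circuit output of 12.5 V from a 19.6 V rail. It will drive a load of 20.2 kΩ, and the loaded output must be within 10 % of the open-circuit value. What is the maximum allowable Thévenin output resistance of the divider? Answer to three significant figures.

Loading drop = R_th/(R_th + R_L) ≤ 0.100, so R_th ≤ R_L · ε/(1−ε) = 20.2 kΩ × 0.100/0.9000 = 2.24 kΩ.

R_th ≤ 2.24 kΩ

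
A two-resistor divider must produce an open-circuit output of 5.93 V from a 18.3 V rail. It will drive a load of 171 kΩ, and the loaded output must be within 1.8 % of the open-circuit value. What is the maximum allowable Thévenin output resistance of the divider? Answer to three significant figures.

Loading drop = R_th/(R_th + R_L) ≤ 0.0180, so R_th ≤ R_L · ε/(1−ε) = 171 kΩ × 0.0180/0.9820 = 3.13 kΩ.

R_th ≤ 3.13 kΩ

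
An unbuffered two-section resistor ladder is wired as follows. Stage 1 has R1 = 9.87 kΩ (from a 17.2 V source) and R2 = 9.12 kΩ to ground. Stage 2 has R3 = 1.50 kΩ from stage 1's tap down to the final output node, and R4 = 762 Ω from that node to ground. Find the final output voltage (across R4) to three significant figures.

V_out ≈ 0.899 V

Stage 2 presents R3+R4 = 2262 Ω as a load on stage 1's tap.
Stage 1's lower leg becomes R2‖(R3+R4) = 1812 Ω, so V_mid = 17.2 × 1812/11680 = 2.668 V.
Stage 2 is itself unloaded: V_out = V_mid × R4/(R3+R4) = 2.668 × 762/2262 = 0.899 V.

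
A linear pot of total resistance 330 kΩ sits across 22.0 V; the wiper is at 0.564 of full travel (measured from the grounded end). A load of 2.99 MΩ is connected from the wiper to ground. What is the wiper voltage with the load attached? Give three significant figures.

The wiper splits the pot into (1−α)R = 143.9 kΩ above and αR = 186.1 kΩ below.
Lower section ‖ load = 175.2 kΩ.
V_wiper = 22.0 × 175.2/(143.9 + 175.2) = 12.1 V.

V ≈ 12.1 V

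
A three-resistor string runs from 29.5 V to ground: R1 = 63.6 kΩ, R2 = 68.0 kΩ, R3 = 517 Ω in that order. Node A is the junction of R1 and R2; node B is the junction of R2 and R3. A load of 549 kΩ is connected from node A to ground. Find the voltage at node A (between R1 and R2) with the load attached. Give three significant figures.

V ≈ 14.4 V

Below node A the series string R2+R3 = 68520 Ω sits in parallel with the 549000 Ω load: 60910 Ω.
V_A = 29.5 × 60910/(63600 + 60910) = 14.4 V.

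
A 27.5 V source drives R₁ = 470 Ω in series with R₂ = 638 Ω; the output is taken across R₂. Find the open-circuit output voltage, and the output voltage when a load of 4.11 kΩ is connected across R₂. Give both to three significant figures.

Open-circuit: V = 27.5 × 638/(470 + 638) = 15.8 V.
With the load, R₂ becomes R₂‖R_L = 552.3 Ω, so V = 27.5 × 552.3/1022 = 14.9 V.

Unloaded: 15.8 V; loaded: 14.9 V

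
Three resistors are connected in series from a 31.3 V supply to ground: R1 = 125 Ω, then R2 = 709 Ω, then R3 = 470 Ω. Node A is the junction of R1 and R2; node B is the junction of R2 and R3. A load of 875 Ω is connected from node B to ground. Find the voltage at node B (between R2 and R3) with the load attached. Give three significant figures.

V ≈ 8.40 V

At node B, R3 is in parallel with the load: R3‖R_L = 305.8 Ω.
Below node A the resistance is R2 + (R3‖R_L) = 1015 Ω, so V_A = 31.3 × 1015/1140 = 27.87 V.
Then V_B = V_A × (R3‖R_L)/(R2 + R3‖R_L) = 27.87 × 305.8/1015 = 8.40 V.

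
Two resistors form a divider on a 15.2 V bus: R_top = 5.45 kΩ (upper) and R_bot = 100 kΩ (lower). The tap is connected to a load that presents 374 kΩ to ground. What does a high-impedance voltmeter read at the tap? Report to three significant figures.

The load sits in parallel with R_bot: R_bot‖R_L = (100 × 374) / (100 + 374) = 78.90 kΩ.
V_out = 15.2 × 78.90 / (5.45 + 78.90) = 15.2 × 78.90/84.35 = 14.2 V.

V_out ≈ 14.2 V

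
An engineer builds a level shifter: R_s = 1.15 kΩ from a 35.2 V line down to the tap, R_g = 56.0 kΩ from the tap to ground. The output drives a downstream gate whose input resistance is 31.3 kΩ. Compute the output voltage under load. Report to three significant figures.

The load sits in parallel with R_g: R_g‖R_L = (56.0 × 31.3) / (56.0 + 31.3) = 20.08 kΩ.
V_out = 35.2 × 20.08 / (1.15 + 20.08) = 35.2 × 20.08/21.23 = 33.3 V.
(Unloaded it would have been 34.5 V.)

V_out ≈ 33.3 V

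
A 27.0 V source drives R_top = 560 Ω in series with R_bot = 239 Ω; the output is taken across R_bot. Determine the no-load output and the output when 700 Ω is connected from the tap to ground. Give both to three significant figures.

Unloaded: 8.08 V; loaded: 6.52 V

Open-circuit: V = 27.0 × 239/(560 + 239) = 8.08 V.
With the load, R_bot becomes R_bot‖R_L = 178.2 Ω, so V = 27.0 × 178.2/738.2 = 6.52 V.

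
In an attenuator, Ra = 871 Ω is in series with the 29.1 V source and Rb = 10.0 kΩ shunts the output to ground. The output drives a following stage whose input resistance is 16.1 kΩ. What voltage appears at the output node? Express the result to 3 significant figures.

The load sits in parallel with Rb: Rb‖R_L = (10000 × 16100) / (10000 + 16100) = 6169 Ω.
V_out = 29.1 × 6169 / (871 + 6169) = 29.1 × 6169/7040 = 25.5 V.

V_out ≈ 25.5 V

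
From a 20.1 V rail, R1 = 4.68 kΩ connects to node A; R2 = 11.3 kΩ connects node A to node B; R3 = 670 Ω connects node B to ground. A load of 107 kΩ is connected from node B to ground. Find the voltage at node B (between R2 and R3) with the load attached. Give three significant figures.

V ≈ 0.804 V

At node B, R3 is in parallel with the load: R3‖R_L = 665.8 Ω.
Below node A the resistance is R2 + (R3‖R_L) = 11970 Ω, so V_A = 20.1 × 11970/16650 = 14.45 V.
Then V_B = V_A × (R3‖R_L)/(R2 + R3‖R_L) = 14.45 × 665.8/11970 = 0.804 V.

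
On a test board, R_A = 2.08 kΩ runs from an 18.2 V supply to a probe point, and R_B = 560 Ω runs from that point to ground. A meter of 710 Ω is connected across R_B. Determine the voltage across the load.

The load sits in parallel with R_B: R_B‖R_L = (560 × 710) / (560 + 710) = 313.1 Ω.
V_out = 18.2 × 313.1 / (2080 + 313.1) = 18.2 × 313.1/2393 = 2.38 V.

V_out ≈ 2.38 V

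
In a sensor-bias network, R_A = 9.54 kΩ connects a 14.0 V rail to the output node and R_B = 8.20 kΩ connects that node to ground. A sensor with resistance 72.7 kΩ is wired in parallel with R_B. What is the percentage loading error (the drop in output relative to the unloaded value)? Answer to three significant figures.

The divider's output (Thévenin) resistance is R_A‖R_B = 4.410 kΩ.
Fractional drop under load = R_th/(R_th + R_L) = 4.410 / (4.410 + 72.7) = 0.05719.
So the output falls by 5.72 %.

5.72 %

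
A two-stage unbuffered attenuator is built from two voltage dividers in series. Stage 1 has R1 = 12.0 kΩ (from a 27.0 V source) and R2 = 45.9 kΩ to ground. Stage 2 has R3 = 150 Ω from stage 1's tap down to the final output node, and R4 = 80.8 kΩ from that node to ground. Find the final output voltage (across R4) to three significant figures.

V_out ≈ 19.1 V

Stage 2 presents R3+R4 = 80950 Ω as a load on stage 1's tap.
Stage 1's lower leg becomes R2‖(R3+R4) = 29290 Ω, so V_mid = 27.0 × 29290/41290 = 19.15 V.
Stage 2 is itself unloaded: V_out = V_mid × R4/(R3+R4) = 19.15 × 80800/80950 = 19.1 V.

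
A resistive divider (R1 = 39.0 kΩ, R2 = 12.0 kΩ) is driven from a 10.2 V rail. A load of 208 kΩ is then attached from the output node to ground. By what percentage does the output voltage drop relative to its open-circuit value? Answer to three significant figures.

The divider's output (Thévenin) resistance is R1‖R2 = 9.176 kΩ.
Fractional drop under load = R_th/(R_th + R_L) = 9.176 / (9.176 + 208) = 0.04225.
So the output falls by 4.23 %.

4.23 %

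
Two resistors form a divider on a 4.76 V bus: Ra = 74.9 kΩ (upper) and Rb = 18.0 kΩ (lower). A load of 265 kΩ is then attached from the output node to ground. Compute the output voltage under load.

The load sits in parallel with Rb: Rb‖R_L = (18.0 × 265) / (18.0 + 265) = 16.86 kΩ.
V_out = 4.76 × 16.86 / (74.9 + 16.86) = 4.76 × 16.86/91.76 = 0.874 V.

V_out ≈ 0.874 V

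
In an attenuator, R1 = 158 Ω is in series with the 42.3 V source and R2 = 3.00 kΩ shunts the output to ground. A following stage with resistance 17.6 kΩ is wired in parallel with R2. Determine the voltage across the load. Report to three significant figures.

V_out ≈ 39.8 V

The load sits in parallel with R2: R2‖R_L = (3000 × 17600) / (3000 + 17600) = 2563 Ω.
V_out = 42.3 × 2563 / (158 + 2563) = 42.3 × 2563/2721 = 39.8 V.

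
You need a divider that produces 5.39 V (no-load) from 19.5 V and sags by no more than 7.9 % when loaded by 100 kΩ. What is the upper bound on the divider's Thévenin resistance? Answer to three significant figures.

Loading drop = R_th/(R_th + R_L) ≤ 0.0790, so R_th ≤ R_L · ε/(1−ε) = 100 kΩ × 0.0790/0.9210 = 8.58 kΩ.
(Any R1, R2 with R2/(R1+R2) = 0.276 and R1‖R2 ≤ 8.58 kΩ will meet the spec.)

R_th ≤ 8.58 kΩ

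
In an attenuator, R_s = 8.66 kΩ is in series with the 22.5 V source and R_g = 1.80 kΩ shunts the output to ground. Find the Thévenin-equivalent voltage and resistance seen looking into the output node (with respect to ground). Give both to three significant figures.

V_th is the open-circuit tap voltage: 22.5 × 1.80/(8.66 + 1.80) = 3.87 V.
With the supply zeroed, R_s and R_g appear in parallel from the tap: R_th = R_s‖R_g = (8.66 × 1.80)/10.46 = 1.49 kΩ.

V_th = 3.87 V, R_th = 1.49 kΩ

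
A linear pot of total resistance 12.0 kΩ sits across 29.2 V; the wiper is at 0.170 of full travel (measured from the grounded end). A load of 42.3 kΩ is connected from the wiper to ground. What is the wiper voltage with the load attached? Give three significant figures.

V ≈ 4.77 V

The wiper splits the pot into (1−α)R = 9.960 kΩ above and αR = 2.040 kΩ below.
Lower section ‖ load = 1.946 kΩ.
V_wiper = 29.2 × 1.946/(9.960 + 1.946) = 4.77 V.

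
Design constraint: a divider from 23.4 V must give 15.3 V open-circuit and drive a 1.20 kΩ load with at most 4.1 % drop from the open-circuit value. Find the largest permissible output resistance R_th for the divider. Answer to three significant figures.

R_th ≤ 51.3 Ω

Loading drop = R_th/(R_th + R_L) ≤ 0.0410, so R_th ≤ R_L · ε/(1−ε) = 1.20 kΩ × 0.0410/0.9590 = 51.3 Ω.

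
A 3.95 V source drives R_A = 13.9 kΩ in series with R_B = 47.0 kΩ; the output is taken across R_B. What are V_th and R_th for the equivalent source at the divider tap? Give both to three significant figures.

V_th is the open-circuit tap voltage: 3.95 × 47.0/(13.9 + 47.0) = 3.05 V.
With the supply zeroed, R_A and R_B appear in parallel from the tap: R_th = R_A‖R_B = (13.9 × 47.0)/60.90 = 10.7 kΩ.

V_th = 3.05 V, R_th = 10.7 kΩ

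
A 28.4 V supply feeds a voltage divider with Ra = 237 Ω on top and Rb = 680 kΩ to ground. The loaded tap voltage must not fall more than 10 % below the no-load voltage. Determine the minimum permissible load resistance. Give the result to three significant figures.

R_L(min) ≈ 2.13 kΩ

Output resistance R_th = Ra‖Rb = (237 × 680000)/680200 = 236.9 Ω.
The fractional drop is R_th/(R_th + R_L); requiring this ≤ 0.100 gives R_L ≥ R_th(1/0.100 − 1) = 236.9 × 9.000 = 2.13 kΩ.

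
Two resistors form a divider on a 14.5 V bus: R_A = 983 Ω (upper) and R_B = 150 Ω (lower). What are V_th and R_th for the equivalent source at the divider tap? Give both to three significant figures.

V_th = 1.92 V, R_th = 130 Ω

V_th is the open-circuit tap voltage: 14.5 × 150/(983 + 150) = 1.92 V.
With the supply zeroed, R_A and R_B appear in parallel from the tap: R_th = R_A‖R_B = (983 × 150)/1133 = 130 Ω.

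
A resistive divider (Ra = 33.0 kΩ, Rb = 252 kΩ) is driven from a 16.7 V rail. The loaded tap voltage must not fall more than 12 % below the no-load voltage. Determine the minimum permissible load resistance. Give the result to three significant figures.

R_L(min) ≈ 214 kΩ

Output resistance R_th = Ra‖Rb = (33.0 × 252)/285.0 = 29.18 kΩ.
The fractional drop is R_th/(R_th + R_L); requiring this ≤ 0.120 gives R_L ≥ R_th(1/0.120 − 1) = 29.18 × 7.333 = 214 kΩ.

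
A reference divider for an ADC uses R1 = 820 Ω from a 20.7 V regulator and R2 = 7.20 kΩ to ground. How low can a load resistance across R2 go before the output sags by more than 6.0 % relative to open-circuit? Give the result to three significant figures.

Output resistance R_th = R1‖R2 = (820 × 7200)/8020 = 736.2 Ω.
The fractional drop is R_th/(R_th + R_L); requiring this ≤ 0.0600 gives R_L ≥ R_th(1/0.0600 − 1) = 736.2 × 15.67 = 11.5 kΩ.

R_L(min) ≈ 11.5 kΩ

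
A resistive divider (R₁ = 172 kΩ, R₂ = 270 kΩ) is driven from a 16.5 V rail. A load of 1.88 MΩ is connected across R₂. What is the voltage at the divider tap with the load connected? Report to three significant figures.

V_out ≈ 9.55 V

The load sits in parallel with R₂: R₂‖R_L = (270 × 1880) / (270 + 1880) = 236.1 kΩ.
V_out = 16.5 × 236.1 / (172 + 236.1) = 16.5 × 236.1/408.1 = 9.55 V.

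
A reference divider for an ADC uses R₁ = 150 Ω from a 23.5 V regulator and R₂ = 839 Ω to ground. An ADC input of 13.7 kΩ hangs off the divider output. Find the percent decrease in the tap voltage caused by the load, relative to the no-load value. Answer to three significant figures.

0.920 %

The divider's output (Thévenin) resistance is R₁‖R₂ = 127.2 Ω.
Fractional drop under load = R_th/(R_th + R_L) = 127.2 / (127.2 + 13700) = 0.009203.
So the output falls by 0.920 %.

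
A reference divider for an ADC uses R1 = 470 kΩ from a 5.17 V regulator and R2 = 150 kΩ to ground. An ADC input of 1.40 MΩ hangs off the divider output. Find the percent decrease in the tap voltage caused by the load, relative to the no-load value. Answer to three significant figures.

7.51 %

The divider's output (Thévenin) resistance is R1‖R2 = 113.7 kΩ.
Fractional drop under load = R_th/(R_th + R_L) = 113.7 / (113.7 + 1400) = 0.07512.
So the output falls by 7.51 %.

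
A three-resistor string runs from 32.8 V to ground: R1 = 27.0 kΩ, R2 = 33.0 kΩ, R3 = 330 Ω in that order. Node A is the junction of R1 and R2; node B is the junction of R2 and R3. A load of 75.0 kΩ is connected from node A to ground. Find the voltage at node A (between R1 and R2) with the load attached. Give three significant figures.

V ≈ 15.1 V

Below node A the series string R2+R3 = 33330 Ω sits in parallel with the 75000 Ω load: 23080 Ω.
V_A = 32.8 × 23080/(27000 + 23080) = 15.1 V.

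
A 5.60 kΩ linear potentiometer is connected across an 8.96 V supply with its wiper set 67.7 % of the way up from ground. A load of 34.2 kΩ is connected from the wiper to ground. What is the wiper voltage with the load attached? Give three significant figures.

V ≈ 5.86 V

The wiper splits the pot into (1−α)R = 1.809 kΩ above and αR = 3.791 kΩ below.
Lower section ‖ load = 3.413 kΩ.
V_wiper = 8.96 × 3.413/(1.809 + 3.413) = 5.86 V.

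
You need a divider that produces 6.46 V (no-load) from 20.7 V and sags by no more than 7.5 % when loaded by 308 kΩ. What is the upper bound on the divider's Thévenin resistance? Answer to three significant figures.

Loading drop = R_th/(R_th + R_L) ≤ 0.0750, so R_th ≤ R_L · ε/(1−ε) = 308 kΩ × 0.0750/0.9250 = 25.0 kΩ.
(Any R1, R2 with R2/(R1+R2) = 0.312 and R1‖R2 ≤ 25.0 kΩ will meet the spec.)

R_th ≤ 25.0 kΩ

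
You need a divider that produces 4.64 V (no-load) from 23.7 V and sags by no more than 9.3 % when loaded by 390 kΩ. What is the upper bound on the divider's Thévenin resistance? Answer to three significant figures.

Loading drop = R_th/(R_th + R_L) ≤ 0.0930, so R_th ≤ R_L · ε/(1−ε) = 390 kΩ × 0.0930/0.9070 = 40.0 kΩ.

R_th ≤ 40.0 kΩ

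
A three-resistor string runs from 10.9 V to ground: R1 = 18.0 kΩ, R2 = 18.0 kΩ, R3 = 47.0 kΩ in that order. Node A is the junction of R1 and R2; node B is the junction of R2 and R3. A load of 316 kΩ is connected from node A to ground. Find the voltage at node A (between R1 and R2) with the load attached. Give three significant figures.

V ≈ 8.17 V

Below node A the series string R2+R3 = 65.00 kΩ sits in parallel with the 316 kΩ load: 53.91 kΩ.
V_A = 10.9 × 53.91/(18.0 + 53.91) = 8.17 V.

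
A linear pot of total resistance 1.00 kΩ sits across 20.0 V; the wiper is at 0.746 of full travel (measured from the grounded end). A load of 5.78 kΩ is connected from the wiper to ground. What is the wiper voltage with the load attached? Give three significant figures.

V ≈ 14.4 V

The wiper splits the pot into (1−α)R = 254.0 Ω above and αR = 746.0 Ω below.
Lower section ‖ load = 660.7 Ω.
V_wiper = 20.0 × 660.7/(254.0 + 660.7) = 14.4 V.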